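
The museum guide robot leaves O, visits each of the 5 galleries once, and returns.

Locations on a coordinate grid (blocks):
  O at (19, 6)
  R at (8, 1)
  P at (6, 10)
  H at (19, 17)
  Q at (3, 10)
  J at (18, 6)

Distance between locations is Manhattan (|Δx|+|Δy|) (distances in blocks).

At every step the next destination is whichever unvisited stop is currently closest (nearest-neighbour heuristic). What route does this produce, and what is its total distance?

66 blocks along O → J → H → P → Q → R → O.

At O the remaining stops are J 1, H 11, R 16, P 17, Q 20; go to J.
At J the remaining stops are H 12, R 15, P 16, Q 19; go to H.
At H the remaining stops are P 20, Q 23, R 27; go to P.
At P the remaining stops are Q 3, R 11; go to Q.
At Q the remaining stops are R 14; go to R.
Return R→O: 16.
Total = 1 + 12 + 20 + 3 + 14 + 16 = 66.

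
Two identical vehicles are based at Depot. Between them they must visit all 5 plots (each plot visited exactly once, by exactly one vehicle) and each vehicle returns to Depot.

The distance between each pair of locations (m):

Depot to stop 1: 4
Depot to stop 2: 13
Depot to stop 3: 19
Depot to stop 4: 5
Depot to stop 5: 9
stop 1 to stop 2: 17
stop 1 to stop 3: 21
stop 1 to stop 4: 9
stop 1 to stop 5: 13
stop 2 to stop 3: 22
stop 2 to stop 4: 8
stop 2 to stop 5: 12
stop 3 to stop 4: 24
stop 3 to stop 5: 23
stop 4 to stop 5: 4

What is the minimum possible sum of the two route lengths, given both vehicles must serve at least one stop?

There are 2^4 − 1 = 15 ways to divide the 5 stops into two non-empty groups. For each, the best each vehicle can do is its own shortest tour through its group:
  {stop 1} + {stop 2, stop 3, stop 4, stop 5}: 8 + 62 = 70
  {stop 2} + {stop 1, stop 3, stop 4, stop 5}: 26 + 57 = 83
  {stop 1, stop 2} + {stop 3, stop 4, stop 5}: 34 + 51 = 85
  {stop 3} + {stop 1, stop 2, stop 4, stop 5}: 38 + 42 = 80
  {stop 1, stop 3} + {stop 2, stop 4, stop 5}: 44 + 34 = 78
  {stop 2, stop 3} + {stop 1, stop 4, stop 5}: 54 + 26 = 80
  … (15 splits in total)
Best: vehicle 1 Depot → stop 1 → Depot = 8; vehicle 2 Depot → stop 3 → stop 2 → stop 4 → stop 5 → Depot = 62; combined 70.

70 m — the smallest possible combined total.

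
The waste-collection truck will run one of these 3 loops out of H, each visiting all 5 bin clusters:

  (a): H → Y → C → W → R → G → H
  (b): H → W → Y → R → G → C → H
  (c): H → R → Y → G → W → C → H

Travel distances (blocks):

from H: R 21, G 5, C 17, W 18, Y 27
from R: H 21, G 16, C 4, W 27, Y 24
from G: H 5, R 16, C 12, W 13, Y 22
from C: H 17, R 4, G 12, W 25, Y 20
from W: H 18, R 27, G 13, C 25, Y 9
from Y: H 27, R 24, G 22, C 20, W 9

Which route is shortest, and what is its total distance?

Shortest is (b), total 96 blocks.

(a): 27 + 20 + 25 + 27 + 16 + 5 = 120
(b): 18 + 9 + 24 + 16 + 12 + 17 = 96
(c): 21 + 24 + 22 + 13 + 25 + 17 = 122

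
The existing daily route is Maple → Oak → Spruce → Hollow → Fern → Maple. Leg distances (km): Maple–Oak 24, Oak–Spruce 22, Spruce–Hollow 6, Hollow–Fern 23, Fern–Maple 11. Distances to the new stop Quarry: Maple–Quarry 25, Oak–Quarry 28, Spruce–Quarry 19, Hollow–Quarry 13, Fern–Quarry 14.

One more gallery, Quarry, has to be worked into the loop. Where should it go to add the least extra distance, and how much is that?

Insertion cost between consecutive stops i–j is d(i,Quarry) + d(Quarry,j) − d(i,j):
  between Maple and Oak: 25 + 28 − 24 = 29
  between Oak and Spruce: 28 + 19 − 22 = 25
  between Spruce and Hollow: 19 + 13 − 6 = 26
  between Hollow and Fern: 13 + 14 − 23 = 4
  between Fern and Maple: 14 + 25 − 11 = 28
Cheapest insertion is between Hollow and Fern, adding 4.
New total = 86 + 4 = 90.

Minimum extra distance: 4 km, inserting Quarry between Hollow and Fern.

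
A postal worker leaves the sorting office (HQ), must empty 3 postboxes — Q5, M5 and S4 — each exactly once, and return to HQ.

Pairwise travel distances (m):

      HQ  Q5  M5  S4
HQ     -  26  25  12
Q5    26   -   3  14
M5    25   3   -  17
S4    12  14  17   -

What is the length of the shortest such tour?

There are 3 distinct closed tours to check (reversals are equivalent).
HQ → Q5 → M5 → S4 → HQ: 26+3+17+12 = 58
HQ → Q5 → S4 → M5 → HQ: 26+14+17+25 = 82
HQ → M5 → Q5 → S4 → HQ: 25+3+14+12 = 54
The minimum is 54.
One optimal route: HQ → M5 → Q5 → S4 → HQ (or its reverse).

54 m — the shortest possible round trip.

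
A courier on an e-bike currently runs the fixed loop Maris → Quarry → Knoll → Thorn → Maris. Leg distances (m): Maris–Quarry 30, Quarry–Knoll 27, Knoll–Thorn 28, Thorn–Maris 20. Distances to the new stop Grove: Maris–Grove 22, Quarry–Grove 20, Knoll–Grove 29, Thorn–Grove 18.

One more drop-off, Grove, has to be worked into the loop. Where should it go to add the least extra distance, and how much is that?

Insertion cost between consecutive stops i–j is d(i,Grove) + d(Grove,j) − d(i,j):
  between Maris and Quarry: 22 + 20 − 30 = 12
  between Quarry and Knoll: 20 + 29 − 27 = 22
  between Knoll and Thorn: 29 + 18 − 28 = 19
  between Thorn and Maris: 18 + 22 − 20 = 20
Cheapest insertion is between Maris and Quarry, adding 12.
New total = 105 + 12 = 117.

Adding 12 m by placing Grove on the Maris–Quarry leg.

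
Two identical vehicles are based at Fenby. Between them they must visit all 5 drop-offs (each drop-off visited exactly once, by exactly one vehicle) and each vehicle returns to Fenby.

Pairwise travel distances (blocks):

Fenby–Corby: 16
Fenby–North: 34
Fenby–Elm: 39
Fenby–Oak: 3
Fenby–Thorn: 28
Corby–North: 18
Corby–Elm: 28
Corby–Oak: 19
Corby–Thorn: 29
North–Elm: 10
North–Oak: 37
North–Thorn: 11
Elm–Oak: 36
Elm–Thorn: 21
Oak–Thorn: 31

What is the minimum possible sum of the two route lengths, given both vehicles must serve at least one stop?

Check every non-empty split of the stops between the two vehicles; for each half take its own optimal tour:
  {Corby} + {North, Elm, Oak, Thorn}: 32 + 88 = 120
  {North} + {Corby, Elm, Oak, Thorn}: 68 + 99 = 167
  {Corby, North} + {Elm, Oak, Thorn}: 68 + 88 = 156
  {Elm} + {Corby, North, Oak, Thorn}: 78 + 79 = 157
  {Corby, Elm} + {North, Oak, Thorn}: 83 + 79 = 162
  {North, Elm} + {Corby, Oak, Thorn}: 83 + 79 = 162
  … (15 splits in total)
  {Oak} + {Corby, North, Elm, Thorn}: 6 + 93 = 99  ← best
Best: vehicle 1 Fenby → Oak → Fenby = 6; vehicle 2 Fenby → Corby → North → Elm → Thorn → Fenby = 93; combined 99.

Minimum combined distance: 99 blocks.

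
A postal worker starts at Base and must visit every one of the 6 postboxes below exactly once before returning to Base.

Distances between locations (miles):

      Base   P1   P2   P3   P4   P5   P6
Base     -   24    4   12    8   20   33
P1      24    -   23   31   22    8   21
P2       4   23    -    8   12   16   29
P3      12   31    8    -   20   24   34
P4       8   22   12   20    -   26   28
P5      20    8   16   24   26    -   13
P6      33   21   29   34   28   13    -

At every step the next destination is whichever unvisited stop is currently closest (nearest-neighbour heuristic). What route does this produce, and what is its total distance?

108 miles along Base → P2 → P3 → P4 → P1 → P5 → P6 → Base.

From Base: distances to unvisited — P2=4, P4=8, P3=12, P5=20, P1=24, P6=33. Nearest is P2 (4).
From P2: distances to unvisited — P3=8, P4=12, P5=16, P1=23, P6=29. Nearest is P3 (8).
From P3: distances to unvisited — P4=20, P5=24, P1=31, P6=34. Nearest is P4 (20).
From P4: distances to unvisited — P1=22, P5=26, P6=28. Nearest is P1 (22).
From P1: distances to unvisited — P5=8, P6=21. Nearest is P5 (8).
From P5: distances to unvisited — P6=13. Nearest is P6 (13).
Return P6→Base: 33.
Total = 4 + 8 + 20 + 22 + 8 + 13 + 33 = 108.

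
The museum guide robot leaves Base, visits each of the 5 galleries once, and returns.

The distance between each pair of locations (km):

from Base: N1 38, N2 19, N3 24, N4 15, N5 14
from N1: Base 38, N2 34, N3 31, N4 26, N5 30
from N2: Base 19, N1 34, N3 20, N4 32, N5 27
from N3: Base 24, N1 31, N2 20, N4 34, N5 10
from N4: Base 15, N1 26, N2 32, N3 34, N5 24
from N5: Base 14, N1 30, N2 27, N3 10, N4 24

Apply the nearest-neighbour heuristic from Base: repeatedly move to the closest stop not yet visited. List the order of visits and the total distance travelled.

From Base: distances to unvisited — N5=14, N4=15, N2=19, N3=24, N1=38. Nearest is N5 (14).
From N5: distances to unvisited — N3=10, N4=24, N2=27, N1=30. Nearest is N3 (10).
From N3: distances to unvisited — N2=20, N1=31, N4=34. Nearest is N2 (20).
From N2: distances to unvisited — N4=32, N1=34. Nearest is N4 (32).
From N4: distances to unvisited — N1=26. Nearest is N1 (26).
Return N1→Base: 38.
Total = 14 + 10 + 20 + 32 + 26 + 38 = 140.

140 km along Base → N5 → N3 → N2 → N4 → N1 → Base.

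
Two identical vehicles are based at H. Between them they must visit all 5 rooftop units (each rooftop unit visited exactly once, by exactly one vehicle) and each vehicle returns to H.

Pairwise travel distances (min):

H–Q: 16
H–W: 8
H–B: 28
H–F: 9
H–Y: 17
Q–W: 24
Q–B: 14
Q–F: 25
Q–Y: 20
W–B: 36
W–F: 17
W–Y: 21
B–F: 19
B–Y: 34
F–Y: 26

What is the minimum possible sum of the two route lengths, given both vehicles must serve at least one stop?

95 min — the smallest possible combined total.

Try each way of splitting the stops between the two vehicles (each non-empty) and, for each split, find the best tour for each vehicle:
  {Q} + {W, B, F, Y}: 32 + 91 = 123
  {W} + {Q, B, F, Y}: 16 + 79 = 95
  {Q, W} + {B, F, Y}: 48 + 79 = 127
  {B} + {Q, W, F, Y}: 56 + 83 = 139
  {Q, B} + {W, F, Y}: 58 + 64 = 122
  {W, B} + {Q, F, Y}: 72 + 71 = 143
  … (15 splits in total)
Best: vehicle 1 H → W → H = 16; vehicle 2 H → F → B → Q → Y → H = 79; combined 95.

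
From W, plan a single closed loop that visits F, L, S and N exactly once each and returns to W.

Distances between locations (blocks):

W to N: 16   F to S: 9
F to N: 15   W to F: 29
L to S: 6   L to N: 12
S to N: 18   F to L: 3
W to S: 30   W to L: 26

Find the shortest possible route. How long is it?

Minimum total distance: 70 blocks.

With 4 stops there are 4!/2 = 12 distinct round trips (a route and its reverse cost the same).
W → F → L → S → N → W: 29+3+6+18+16 = 72
W → F → L → N → S → W: 29+3+12+18+30 = 92
W → F → S → L → N → W: 29+9+6+12+16 = 72
W → F → S → N → L → W: 29+9+18+12+26 = 94
W → F → N → L → S → W: 29+15+12+6+30 = 92
W → F → N → S → L → W: 29+15+18+6+26 = 94
W → L → F → S → N → W: 26+3+9+18+16 = 72
W → L → F → N → S → W: 26+3+15+18+30 = 92
W → L → S → F → N → W: 26+6+9+15+16 = 72
W → L → N → F → S → W: 26+12+15+9+30 = 92
W → S → F → L → N → W: 30+9+3+12+16 = 70
W → S → L → F → N → W: 30+6+3+15+16 = 70
The minimum is 70.
One optimal route: W → S → F → L → N → W (or its reverse).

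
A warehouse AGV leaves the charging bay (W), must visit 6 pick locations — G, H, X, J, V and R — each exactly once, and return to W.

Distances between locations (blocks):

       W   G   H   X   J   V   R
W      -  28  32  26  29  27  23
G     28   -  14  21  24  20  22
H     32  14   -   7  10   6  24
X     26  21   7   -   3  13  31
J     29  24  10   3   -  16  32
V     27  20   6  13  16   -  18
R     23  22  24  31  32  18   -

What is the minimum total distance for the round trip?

Minimum total distance: 109 blocks.

W→G→H→X→J→V→R→W: 28+14+7+3+16+18+23 = 109
W→G→H→X→J→R→V→W: 28+14+7+3+32+18+27 = 129
W→G→H→X→V→J→R→W: 28+14+7+13+16+32+23 = 133
W→G→H→X→V→R→J→W: 28+14+7+13+18+32+29 = 141
W→G→H→X→R→J→V→W: 28+14+7+31+32+16+27 = 155
W→G→H→X→R→V→J→W: 28+14+7+31+18+16+29 = 143
W→G→H→J→X→V→R→W: 28+14+10+3+13+18+23 = 109
W→G→H→J→X→R→V→W: 28+14+10+3+31+18+27 = 131
… (352 more)
The minimum is 109.
One optimal route: W → G → H → X → J → V → R → W (or its reverse).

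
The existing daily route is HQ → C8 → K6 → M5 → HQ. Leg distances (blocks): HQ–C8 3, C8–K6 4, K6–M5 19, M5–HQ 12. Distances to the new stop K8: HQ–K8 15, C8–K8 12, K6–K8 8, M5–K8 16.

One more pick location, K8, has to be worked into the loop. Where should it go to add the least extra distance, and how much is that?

Insertion cost between consecutive stops i–j is d(i,K8) + d(K8,j) − d(i,j):
  between HQ and C8: 15 + 12 − 3 = 24
  between C8 and K6: 12 + 8 − 4 = 16
  between K6 and M5: 8 + 16 − 19 = 5
  between M5 and HQ: 16 + 15 − 12 = 19
Cheapest insertion is between K6 and M5, adding 5.
New total = 38 + 5 = 43.

+5 blocks — insert K8 between K6 and M5.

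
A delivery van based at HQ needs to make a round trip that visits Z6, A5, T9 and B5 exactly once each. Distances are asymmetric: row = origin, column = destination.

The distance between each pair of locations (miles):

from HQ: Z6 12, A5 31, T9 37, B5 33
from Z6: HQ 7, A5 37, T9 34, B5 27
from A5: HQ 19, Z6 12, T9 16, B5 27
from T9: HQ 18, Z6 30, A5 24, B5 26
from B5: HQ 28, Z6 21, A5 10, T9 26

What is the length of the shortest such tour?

Shortest round trip = 83 miles.

HQ - Z6 - A5 - T9 - B5 - HQ: 12+37+16+26+28 = 119
HQ - Z6 - A5 - B5 - T9 - HQ: 12+37+27+26+18 = 120
HQ - Z6 - T9 - A5 - B5 - HQ: 12+34+24+27+28 = 125
HQ - Z6 - T9 - B5 - A5 - HQ: 12+34+26+10+19 = 101
HQ - Z6 - B5 - A5 - T9 - HQ: 12+27+10+16+18 = 83
HQ - Z6 - B5 - T9 - A5 - HQ: 12+27+26+24+19 = 108
HQ - A5 - Z6 - T9 - B5 - HQ: 31+12+34+26+28 = 131
HQ - A5 - Z6 - B5 - T9 - HQ: 31+12+27+26+18 = 114
HQ - A5 - T9 - Z6 - B5 - HQ: 31+16+30+27+28 = 132
HQ - A5 - T9 - B5 - Z6 - HQ: 31+16+26+21+7 = 101
HQ - A5 - B5 - Z6 - T9 - HQ: 31+27+21+34+18 = 131
HQ - A5 - B5 - T9 - Z6 - HQ: 31+27+26+30+7 = 121
HQ - T9 - Z6 - A5 - B5 - HQ: 37+30+37+27+28 = 159
HQ - T9 - Z6 - B5 - A5 - HQ: 37+30+27+10+19 = 123
… (10 more)
The minimum is 83.
One optimal route: HQ → Z6 → B5 → A5 → T9 → HQ.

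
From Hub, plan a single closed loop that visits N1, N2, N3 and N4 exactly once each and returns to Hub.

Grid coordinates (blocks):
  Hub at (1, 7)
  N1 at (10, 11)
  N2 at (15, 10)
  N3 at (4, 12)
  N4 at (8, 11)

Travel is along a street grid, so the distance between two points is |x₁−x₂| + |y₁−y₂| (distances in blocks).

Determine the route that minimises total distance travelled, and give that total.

Minimum total distance: 38 blocks.

With 4 stops there are 4!/2 = 12 distinct round trips (a route and its reverse cost the same).
Hub → N1 → N2 → N3 → N4 → Hub: 13+6+13+5+11 = 48
Hub → N1 → N2 → N4 → N3 → Hub: 13+6+8+5+8 = 40
Hub → N1 → N3 → N2 → N4 → Hub: 13+7+13+8+11 = 52
Hub → N1 → N3 → N4 → N2 → Hub: 13+7+5+8+17 = 50
Hub → N1 → N4 → N2 → N3 → Hub: 13+2+8+13+8 = 44
Hub → N1 → N4 → N3 → N2 → Hub: 13+2+5+13+17 = 50
Hub → N2 → N1 → N3 → N4 → Hub: 17+6+7+5+11 = 46
Hub → N2 → N1 → N4 → N3 → Hub: 17+6+2+5+8 = 38
Hub → N2 → N3 → N1 → N4 → Hub: 17+13+7+2+11 = 50
Hub → N2 → N4 → N1 → N3 → Hub: 17+8+2+7+8 = 42
Hub → N3 → N1 → N2 → N4 → Hub: 8+7+6+8+11 = 40
Hub → N3 → N2 → N1 → N4 → Hub: 8+13+6+2+11 = 40
The minimum is 38.
One optimal route: Hub → N2 → N1 → N4 → N3 → Hub (or its reverse).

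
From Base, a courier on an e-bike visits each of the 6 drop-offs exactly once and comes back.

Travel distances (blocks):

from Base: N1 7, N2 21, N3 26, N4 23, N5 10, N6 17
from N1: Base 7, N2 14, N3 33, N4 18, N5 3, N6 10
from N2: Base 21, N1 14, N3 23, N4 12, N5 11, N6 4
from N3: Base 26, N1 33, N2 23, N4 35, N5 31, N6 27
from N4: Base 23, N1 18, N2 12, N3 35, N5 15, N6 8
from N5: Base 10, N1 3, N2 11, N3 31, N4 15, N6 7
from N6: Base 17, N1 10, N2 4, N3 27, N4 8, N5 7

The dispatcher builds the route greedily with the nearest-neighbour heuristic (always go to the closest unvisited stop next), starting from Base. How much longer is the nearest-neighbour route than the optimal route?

The nearest-neighbour route is 8 blocks longer than optimal.

Base: N1=7, N5=10, N6=17, N2=21, N4=23, N3=26 ⇒ N1
N1: N5=3, N6=10, N2=14, N4=18, N3=33 ⇒ N5
N5: N6=7, N2=11, N4=15, N3=31 ⇒ N6
N6: N2=4, N4=8, N3=27 ⇒ N2
N2: N4=12, N3=23 ⇒ N4
N4: N3=35 ⇒ N3
NN route Base → N1 → N5 → N6 → N2 → N4 → N3 → Base costs 94.
Optimal: Base → N1 → N5 → N4 → N6 → N2 → N3 → Base costs 86 (by enumerating all 360 distinct tours).
Excess = 94 − 86 = 8.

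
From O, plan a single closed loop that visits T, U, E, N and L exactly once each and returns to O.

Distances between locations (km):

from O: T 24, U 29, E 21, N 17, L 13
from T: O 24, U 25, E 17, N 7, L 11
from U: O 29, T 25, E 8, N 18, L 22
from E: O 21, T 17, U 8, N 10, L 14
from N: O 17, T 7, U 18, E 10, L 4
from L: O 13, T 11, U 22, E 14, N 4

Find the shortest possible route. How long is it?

With 5 stops there are 5!/2 = 60 distinct round trips (a route and its reverse cost the same).
O-T-U-E-N-L-O: 24+25+8+10+4+13 = 84
O-T-U-E-L-N-O: 24+25+8+14+4+17 = 92
O-T-U-N-E-L-O: 24+25+18+10+14+13 = 104
O-T-U-N-L-E-O: 24+25+18+4+14+21 = 106
O-T-U-L-E-N-O: 24+25+22+14+10+17 = 112
O-T-U-L-N-E-O: 24+25+22+4+10+21 = 106
O-T-E-U-N-L-O: 24+17+8+18+4+13 = 84
O-T-E-U-L-N-O: 24+17+8+22+4+17 = 92
O-T-E-N-U-L-O: 24+17+10+18+22+13 = 104
O-T-E-N-L-U-O: 24+17+10+4+22+29 = 106
O-T-E-L-U-N-O: 24+17+14+22+18+17 = 112
O-T-E-L-N-U-O: 24+17+14+4+18+29 = 106
O-T-N-U-E-L-O: 24+7+18+8+14+13 = 84
O-T-N-U-L-E-O: 24+7+18+22+14+21 = 106
… (46 more)
O-U-E-T-N-L-O: 29+8+17+7+4+13 = 78  ← best
The minimum is 78.
One optimal route: O → U → E → T → N → L → O (or its reverse).

Minimum total distance: 78 km.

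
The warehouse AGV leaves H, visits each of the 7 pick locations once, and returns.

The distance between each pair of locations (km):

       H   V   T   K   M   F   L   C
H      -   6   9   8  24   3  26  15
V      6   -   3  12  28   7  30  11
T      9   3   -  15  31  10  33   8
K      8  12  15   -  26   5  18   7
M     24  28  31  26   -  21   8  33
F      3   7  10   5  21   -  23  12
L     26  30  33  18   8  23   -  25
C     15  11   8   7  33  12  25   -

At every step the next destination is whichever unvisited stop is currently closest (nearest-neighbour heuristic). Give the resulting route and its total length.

From H: distances to unvisited — F=3, V=6, K=8, T=9, C=15, M=24, L=26. Nearest is F (3).
From F: distances to unvisited — K=5, V=7, T=10, C=12, M=21, L=23. Nearest is K (5).
From K: distances to unvisited — C=7, V=12, T=15, L=18, M=26. Nearest is C (7).
From C: distances to unvisited — T=8, V=11, L=25, M=33. Nearest is T (8).
From T: distances to unvisited — V=3, M=31, L=33. Nearest is V (3).
From V: distances to unvisited — M=28, L=30. Nearest is M (28).
From M: distances to unvisited — L=8. Nearest is L (8).
Return L→H: 26.
Total = 3 + 5 + 7 + 8 + 3 + 28 + 8 + 26 = 88.

Total distance 88 km via the nearest-neighbour route H → F → K → C → T → V → M → L → H.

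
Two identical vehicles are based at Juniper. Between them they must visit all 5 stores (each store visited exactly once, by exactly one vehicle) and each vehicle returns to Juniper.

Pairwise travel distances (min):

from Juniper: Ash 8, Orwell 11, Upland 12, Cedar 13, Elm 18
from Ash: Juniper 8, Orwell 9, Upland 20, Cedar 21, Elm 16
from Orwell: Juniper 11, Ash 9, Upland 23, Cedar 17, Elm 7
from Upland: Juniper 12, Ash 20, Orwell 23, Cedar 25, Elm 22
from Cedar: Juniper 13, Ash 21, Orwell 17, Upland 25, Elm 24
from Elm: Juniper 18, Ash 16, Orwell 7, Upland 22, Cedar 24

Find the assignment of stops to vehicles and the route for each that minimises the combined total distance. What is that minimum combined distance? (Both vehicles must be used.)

Try each way of splitting the stops between the two vehicles (each non-empty) and, for each split, find the best tour for each vehicle:
  {Ash} + {Orwell, Upland, Cedar, Elm}: 16 + 71 = 87
  {Orwell} + {Ash, Upland, Cedar, Elm}: 22 + 84 = 106
  {Ash, Orwell} + {Upland, Cedar, Elm}: 28 + 71 = 99
  {Upland} + {Ash, Orwell, Cedar, Elm}: 24 + 61 = 85
  {Ash, Upland} + {Orwell, Cedar, Elm}: 40 + 55 = 95
  {Orwell, Upland} + {Ash, Cedar, Elm}: 46 + 61 = 107
  … (15 splits in total)
  {Cedar} + {Ash, Orwell, Upland, Elm}: 26 + 58 = 84  ← best
Best: vehicle 1 Juniper → Cedar → Juniper = 26; vehicle 2 Juniper → Ash → Orwell → Elm → Upland → Juniper = 58; combined 84.

84 min — the smallest possible combined total.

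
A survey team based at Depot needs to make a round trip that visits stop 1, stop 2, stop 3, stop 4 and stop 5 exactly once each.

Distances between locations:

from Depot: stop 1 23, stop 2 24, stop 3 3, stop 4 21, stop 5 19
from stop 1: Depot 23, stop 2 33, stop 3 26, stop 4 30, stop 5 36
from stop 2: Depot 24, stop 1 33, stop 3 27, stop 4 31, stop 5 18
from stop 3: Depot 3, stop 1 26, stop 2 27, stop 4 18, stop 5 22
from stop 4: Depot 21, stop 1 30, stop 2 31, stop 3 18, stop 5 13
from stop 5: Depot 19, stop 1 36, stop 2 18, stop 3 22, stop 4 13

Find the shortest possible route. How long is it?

108 — the shortest possible round trip.

Depot-stop 1-stop 2-stop 3-stop 4-stop 5-Depot: 23+33+27+18+13+19 = 133
Depot-stop 1-stop 2-stop 3-stop 5-stop 4-Depot: 23+33+27+22+13+21 = 139
Depot-stop 1-stop 2-stop 4-stop 3-stop 5-Depot: 23+33+31+18+22+19 = 146
Depot-stop 1-stop 2-stop 4-stop 5-stop 3-Depot: 23+33+31+13+22+3 = 125
Depot-stop 1-stop 2-stop 5-stop 3-stop 4-Depot: 23+33+18+22+18+21 = 135
Depot-stop 1-stop 2-stop 5-stop 4-stop 3-Depot: 23+33+18+13+18+3 = 108
Depot-stop 1-stop 3-stop 2-stop 4-stop 5-Depot: 23+26+27+31+13+19 = 139
Depot-stop 1-stop 3-stop 2-stop 5-stop 4-Depot: 23+26+27+18+13+21 = 128
Depot-stop 1-stop 3-stop 4-stop 2-stop 5-Depot: 23+26+18+31+18+19 = 135
Depot-stop 1-stop 3-stop 4-stop 5-stop 2-Depot: 23+26+18+13+18+24 = 122
Depot-stop 1-stop 3-stop 5-stop 2-stop 4-Depot: 23+26+22+18+31+21 = 141
Depot-stop 1-stop 3-stop 5-stop 4-stop 2-Depot: 23+26+22+13+31+24 = 139
Depot-stop 1-stop 4-stop 2-stop 3-stop 5-Depot: 23+30+31+27+22+19 = 152
Depot-stop 1-stop 4-stop 2-stop 5-stop 3-Depot: 23+30+31+18+22+3 = 127
… (46 more)
The minimum is 108.
One optimal route: Depot → stop 1 → stop 2 → stop 5 → stop 4 → stop 3 → Depot (or its reverse).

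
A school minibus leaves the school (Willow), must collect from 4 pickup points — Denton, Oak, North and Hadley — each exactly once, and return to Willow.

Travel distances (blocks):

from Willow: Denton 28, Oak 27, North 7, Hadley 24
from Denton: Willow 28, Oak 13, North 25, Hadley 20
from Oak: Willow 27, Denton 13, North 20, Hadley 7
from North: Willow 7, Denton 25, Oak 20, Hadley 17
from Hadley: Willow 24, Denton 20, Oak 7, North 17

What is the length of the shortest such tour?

Minimum total distance: 72 blocks.

There are 12 distinct closed tours to check (reversals are equivalent).
Willow → Denton → Oak → North → Hadley → Willow: 28+13+20+17+24 = 102
Willow → Denton → Oak → Hadley → North → Willow: 28+13+7+17+7 = 72
Willow → Denton → North → Oak → Hadley → Willow: 28+25+20+7+24 = 104
Willow → Denton → North → Hadley → Oak → Willow: 28+25+17+7+27 = 104
Willow → Denton → Hadley → Oak → North → Willow: 28+20+7+20+7 = 82
Willow → Denton → Hadley → North → Oak → Willow: 28+20+17+20+27 = 112
Willow → Oak → Denton → North → Hadley → Willow: 27+13+25+17+24 = 106
Willow → Oak → Denton → Hadley → North → Willow: 27+13+20+17+7 = 84
Willow → Oak → North → Denton → Hadley → Willow: 27+20+25+20+24 = 116
Willow → Oak → Hadley → Denton → North → Willow: 27+7+20+25+7 = 86
Willow → North → Denton → Oak → Hadley → Willow: 7+25+13+7+24 = 76
Willow → North → Oak → Denton → Hadley → Willow: 7+20+13+20+24 = 84
The minimum is 72.
One optimal route: Willow → Denton → Oak → Hadley → North → Willow (or its reverse).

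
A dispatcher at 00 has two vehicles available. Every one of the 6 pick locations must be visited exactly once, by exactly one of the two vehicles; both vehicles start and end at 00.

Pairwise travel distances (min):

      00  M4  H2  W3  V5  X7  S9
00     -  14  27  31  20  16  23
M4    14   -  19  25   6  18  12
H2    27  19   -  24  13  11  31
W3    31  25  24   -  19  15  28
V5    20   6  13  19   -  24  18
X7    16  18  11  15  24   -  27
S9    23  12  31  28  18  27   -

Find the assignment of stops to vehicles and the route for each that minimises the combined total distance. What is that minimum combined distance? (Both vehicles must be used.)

There are 2^5 − 1 = 31 ways to divide the 6 stops into two non-empty groups. For each, the best each vehicle can do is its own shortest tour through its group:
  {M4} + {H2, W3, V5, X7, S9}: 28 + 109 = 137
  {H2} + {M4, W3, V5, X7, S9}: 54 + 91 = 145
  {M4, H2} + {W3, V5, X7, S9}: 60 + 91 = 151
  {W3} + {M4, H2, V5, X7, S9}: 62 + 81 = 143
  {M4, W3} + {H2, V5, X7, S9}: 70 + 81 = 151
  {H2, W3} + {M4, V5, X7, S9}: 82 + 81 = 163
  … (31 splits in total)
  {M4, H2, W3, V5, X7} + {S9}: 88 + 46 = 134  ← best
Best: vehicle 1 00 → M4 → V5 → H2 → W3 → X7 → 00 = 88; vehicle 2 00 → S9 → 00 = 46; combined 134.

Minimum combined distance: 134 min.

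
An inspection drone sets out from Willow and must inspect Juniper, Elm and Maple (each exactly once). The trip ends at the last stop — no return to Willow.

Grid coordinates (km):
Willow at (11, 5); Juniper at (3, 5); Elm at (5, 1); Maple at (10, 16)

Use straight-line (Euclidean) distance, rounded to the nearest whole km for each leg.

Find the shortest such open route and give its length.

There are 3! = 6 possible orderings.
Willow→Juniper→Elm→Maple: 8+4+16 = 28
Willow→Juniper→Maple→Elm: 8+13+16 = 37
Willow→Elm→Juniper→Maple: 7+4+13 = 24
Willow→Elm→Maple→Juniper: 7+16+13 = 36
Willow→Maple→Juniper→Elm: 11+13+4 = 28
Willow→Maple→Elm→Juniper: 11+16+4 = 31
The minimum is 24.
One shortest path: Willow → Elm → Juniper → Maple.

24 km — the minimum one-way total.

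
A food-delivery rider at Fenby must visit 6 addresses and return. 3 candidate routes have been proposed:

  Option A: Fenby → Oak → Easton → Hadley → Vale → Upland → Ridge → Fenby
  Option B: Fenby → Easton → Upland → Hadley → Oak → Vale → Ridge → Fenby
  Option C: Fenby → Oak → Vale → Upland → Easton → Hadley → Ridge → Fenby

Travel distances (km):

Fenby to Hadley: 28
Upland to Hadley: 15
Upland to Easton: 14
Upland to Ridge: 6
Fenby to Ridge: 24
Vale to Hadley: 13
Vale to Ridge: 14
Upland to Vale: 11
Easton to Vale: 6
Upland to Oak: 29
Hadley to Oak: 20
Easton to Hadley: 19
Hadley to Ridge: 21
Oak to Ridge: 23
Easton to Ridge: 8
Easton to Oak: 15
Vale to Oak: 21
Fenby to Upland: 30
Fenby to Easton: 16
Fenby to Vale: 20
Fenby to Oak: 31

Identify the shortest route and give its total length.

119 km — Option A is the shortest.

Option A: 31 + 15 + 19 + 13 + 11 + 6 + 24 = 119
Option B: 16 + 14 + 15 + 20 + 21 + 14 + 24 = 124
Option C: 31 + 21 + 11 + 14 + 19 + 21 + 24 = 141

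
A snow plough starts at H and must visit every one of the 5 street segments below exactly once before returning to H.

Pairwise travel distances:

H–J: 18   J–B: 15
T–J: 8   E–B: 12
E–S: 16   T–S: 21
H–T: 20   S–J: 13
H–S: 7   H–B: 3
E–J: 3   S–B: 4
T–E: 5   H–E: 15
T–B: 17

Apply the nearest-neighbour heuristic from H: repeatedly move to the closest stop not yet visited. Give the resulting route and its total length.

Total distance 48 via the nearest-neighbour route H → B → S → J → E → T → H.

H → [B:3 / S:7 / E:15 / J:18 / T:20] → B (3)
B → [S:4 / E:12 / J:15 / T:17] → S (4)
S → [J:13 / E:16 / T:21] → J (13)
J → [E:3 / T:8] → E (3)
E → [T:5] → T (5)
Return T→H: 20.
Total = 3 + 4 + 13 + 3 + 5 + 20 = 48.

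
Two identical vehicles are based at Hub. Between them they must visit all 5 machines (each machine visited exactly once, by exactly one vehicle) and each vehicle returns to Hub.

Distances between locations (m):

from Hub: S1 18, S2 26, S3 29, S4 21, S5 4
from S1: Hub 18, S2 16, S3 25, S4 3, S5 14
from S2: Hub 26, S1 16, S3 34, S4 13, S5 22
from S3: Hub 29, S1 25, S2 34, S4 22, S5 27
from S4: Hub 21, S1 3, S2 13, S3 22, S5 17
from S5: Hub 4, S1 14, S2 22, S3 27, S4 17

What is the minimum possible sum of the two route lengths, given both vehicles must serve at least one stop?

Minimum combined distance: 104 m.

Try each way of splitting the stops between the two vehicles (each non-empty) and, for each split, find the best tour for each vehicle:
  {S1} + {S2, S3, S4, S5}: 36 + 90 = 126
  {S2} + {S1, S3, S4, S5}: 52 + 72 = 124
  {S1, S2} + {S3, S4, S5}: 60 + 72 = 132
  {S3} + {S1, S2, S4, S5}: 58 + 60 = 118
  {S1, S3} + {S2, S4, S5}: 72 + 60 = 132
  {S2, S3} + {S1, S4, S5}: 89 + 42 = 131
  … (15 splits in total)
  {S1, S2, S3, S4} + {S5}: 96 + 8 = 104  ← best
Best: vehicle 1 Hub → S2 → S1 → S4 → S3 → Hub = 96; vehicle 2 Hub → S5 → Hub = 8; combined 104.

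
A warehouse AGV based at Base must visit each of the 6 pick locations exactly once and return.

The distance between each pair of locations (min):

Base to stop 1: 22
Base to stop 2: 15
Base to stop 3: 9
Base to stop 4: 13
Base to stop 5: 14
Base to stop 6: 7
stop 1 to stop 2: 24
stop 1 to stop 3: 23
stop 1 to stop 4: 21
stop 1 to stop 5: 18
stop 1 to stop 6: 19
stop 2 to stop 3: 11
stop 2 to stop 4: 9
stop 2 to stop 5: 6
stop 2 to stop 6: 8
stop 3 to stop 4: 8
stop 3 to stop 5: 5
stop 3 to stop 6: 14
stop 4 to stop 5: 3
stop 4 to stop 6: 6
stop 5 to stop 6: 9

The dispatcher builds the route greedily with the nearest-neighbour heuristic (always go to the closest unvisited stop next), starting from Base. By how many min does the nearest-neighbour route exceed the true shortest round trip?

Base: stop 6=7, stop 3=9, stop 4=13, stop 5=14, stop 2=15, stop 1=22 ⇒ stop 6
stop 6: stop 4=6, stop 2=8, stop 5=9, stop 3=14, stop 1=19 ⇒ stop 4
stop 4: stop 5=3, stop 3=8, stop 2=9, stop 1=21 ⇒ stop 5
stop 5: stop 3=5, stop 2=6, stop 1=18 ⇒ stop 3
stop 3: stop 2=11, stop 1=23 ⇒ stop 2
stop 2: stop 1=24 ⇒ stop 1
NN route Base → stop 6 → stop 4 → stop 5 → stop 3 → stop 2 → stop 1 → Base costs 78.
Optimal: Base → stop 1 → stop 6 → stop 2 → stop 4 → stop 5 → stop 3 → Base costs 75 (by enumerating all 360 distinct tours).
Excess = 78 − 75 = 3.

The nearest-neighbour route is 3 min longer than optimal.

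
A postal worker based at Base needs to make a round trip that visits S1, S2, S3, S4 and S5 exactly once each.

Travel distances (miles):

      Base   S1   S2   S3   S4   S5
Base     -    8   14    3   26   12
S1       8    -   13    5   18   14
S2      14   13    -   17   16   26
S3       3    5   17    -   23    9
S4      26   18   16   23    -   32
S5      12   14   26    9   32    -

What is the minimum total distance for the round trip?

There are 60 distinct closed tours to check (reversals are equivalent).
Base → S1 → S2 → S3 → S4 → S5 → Base: 8+13+17+23+32+12 = 105
Base → S1 → S2 → S3 → S5 → S4 → Base: 8+13+17+9+32+26 = 105
Base → S1 → S2 → S4 → S3 → S5 → Base: 8+13+16+23+9+12 = 81
Base → S1 → S2 → S4 → S5 → S3 → Base: 8+13+16+32+9+3 = 81
Base → S1 → S2 → S5 → S3 → S4 → Base: 8+13+26+9+23+26 = 105
Base → S1 → S2 → S5 → S4 → S3 → Base: 8+13+26+32+23+3 = 105
Base → S1 → S3 → S2 → S4 → S5 → Base: 8+5+17+16+32+12 = 90
Base → S1 → S3 → S2 → S5 → S4 → Base: 8+5+17+26+32+26 = 114
Base → S1 → S3 → S4 → S2 → S5 → Base: 8+5+23+16+26+12 = 90
Base → S1 → S3 → S4 → S5 → S2 → Base: 8+5+23+32+26+14 = 108
Base → S1 → S3 → S5 → S2 → S4 → Base: 8+5+9+26+16+26 = 90
Base → S1 → S3 → S5 → S4 → S2 → Base: 8+5+9+32+16+14 = 84
Base → S1 → S4 → S2 → S3 → S5 → Base: 8+18+16+17+9+12 = 80
Base → S1 → S4 → S2 → S5 → S3 → Base: 8+18+16+26+9+3 = 80
… (46 more)
Base → S2 → S4 → S1 → S3 → S5 → Base: 14+16+18+5+9+12 = 74  ← best
The minimum is 74.
One optimal route: Base → S2 → S4 → S1 → S3 → S5 → Base (or its reverse).

Minimum total distance: 74 miles.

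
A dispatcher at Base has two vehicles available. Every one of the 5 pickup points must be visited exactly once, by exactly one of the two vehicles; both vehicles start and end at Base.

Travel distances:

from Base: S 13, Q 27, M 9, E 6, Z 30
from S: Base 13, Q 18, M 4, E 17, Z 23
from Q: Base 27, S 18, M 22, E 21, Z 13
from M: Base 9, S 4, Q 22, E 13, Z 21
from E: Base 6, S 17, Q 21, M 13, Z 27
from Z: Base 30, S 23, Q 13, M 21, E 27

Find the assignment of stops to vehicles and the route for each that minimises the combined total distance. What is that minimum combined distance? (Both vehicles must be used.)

86 — the smallest possible combined total.

There are 2^4 − 1 = 15 ways to divide the 5 stops into two non-empty groups. For each, the best each vehicle can do is its own shortest tour through its group:
  {S} + {Q, M, E, Z}: 26 + 70 = 96
  {Q} + {S, M, E, Z}: 54 + 69 = 123
  {S, Q} + {M, E, Z}: 58 + 63 = 121
  {M} + {S, Q, E, Z}: 18 + 76 = 94
  {S, M} + {Q, E, Z}: 26 + 70 = 96
  {Q, M} + {S, E, Z}: 58 + 69 = 127
  … (15 splits in total)
  {E} + {S, Q, M, Z}: 12 + 74 = 86  ← best
Best: vehicle 1 Base → E → Base = 12; vehicle 2 Base → S → Q → Z → M → Base = 74; combined 86.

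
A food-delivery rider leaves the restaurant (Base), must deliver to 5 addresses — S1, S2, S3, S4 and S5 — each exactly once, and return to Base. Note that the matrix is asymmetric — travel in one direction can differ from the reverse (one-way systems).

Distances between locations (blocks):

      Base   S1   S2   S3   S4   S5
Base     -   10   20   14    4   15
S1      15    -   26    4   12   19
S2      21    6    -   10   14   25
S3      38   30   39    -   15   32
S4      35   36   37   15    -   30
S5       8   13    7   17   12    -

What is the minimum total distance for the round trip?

Shortest round trip = 79 blocks.

Base-S1-S2-S3-S4-S5-Base: 10+26+10+15+30+8 = 99
Base-S1-S2-S3-S5-S4-Base: 10+26+10+32+12+35 = 125
Base-S1-S2-S4-S3-S5-Base: 10+26+14+15+32+8 = 105
Base-S1-S2-S4-S5-S3-Base: 10+26+14+30+17+38 = 135
Base-S1-S2-S5-S3-S4-Base: 10+26+25+17+15+35 = 128
Base-S1-S2-S5-S4-S3-Base: 10+26+25+12+15+38 = 126
Base-S1-S3-S2-S4-S5-Base: 10+4+39+14+30+8 = 105
Base-S1-S3-S2-S5-S4-Base: 10+4+39+25+12+35 = 125
Base-S1-S3-S4-S2-S5-Base: 10+4+15+37+25+8 = 99
Base-S1-S3-S4-S5-S2-Base: 10+4+15+30+7+21 = 87
Base-S1-S3-S5-S2-S4-Base: 10+4+32+7+14+35 = 102
Base-S1-S3-S5-S4-S2-Base: 10+4+32+12+37+21 = 116
Base-S1-S4-S2-S3-S5-Base: 10+12+37+10+32+8 = 109
Base-S1-S4-S2-S5-S3-Base: 10+12+37+25+17+38 = 139
… (106 more)
Base-S4-S3-S5-S2-S1-Base: 4+15+32+7+6+15 = 79  ← best
The minimum is 79.
One optimal route: Base → S4 → S3 → S5 → S2 → S1 → Base.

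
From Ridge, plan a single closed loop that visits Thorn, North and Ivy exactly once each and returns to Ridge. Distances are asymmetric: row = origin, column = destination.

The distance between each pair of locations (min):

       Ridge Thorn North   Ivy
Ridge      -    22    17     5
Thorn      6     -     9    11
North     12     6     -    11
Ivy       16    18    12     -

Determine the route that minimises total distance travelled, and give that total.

Minimum total distance: 29 min.

Ridge → Thorn → North → Ivy → Ridge: 22+9+11+16 = 58
Ridge → Thorn → Ivy → North → Ridge: 22+11+12+12 = 57
Ridge → North → Thorn → Ivy → Ridge: 17+6+11+16 = 50
Ridge → North → Ivy → Thorn → Ridge: 17+11+18+6 = 52
Ridge → Ivy → Thorn → North → Ridge: 5+18+9+12 = 44
Ridge → Ivy → North → Thorn → Ridge: 5+12+6+6 = 29
The minimum is 29.
One optimal route: Ridge → Ivy → North → Thorn → Ridge.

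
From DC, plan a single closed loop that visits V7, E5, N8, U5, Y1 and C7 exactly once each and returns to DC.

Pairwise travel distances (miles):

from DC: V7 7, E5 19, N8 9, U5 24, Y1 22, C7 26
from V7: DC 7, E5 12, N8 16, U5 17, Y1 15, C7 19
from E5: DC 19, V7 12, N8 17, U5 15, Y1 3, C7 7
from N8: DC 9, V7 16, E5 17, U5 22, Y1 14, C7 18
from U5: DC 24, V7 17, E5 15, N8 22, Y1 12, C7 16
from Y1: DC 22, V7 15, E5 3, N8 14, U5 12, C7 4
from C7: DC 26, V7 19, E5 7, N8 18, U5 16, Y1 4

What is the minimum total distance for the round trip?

DC-V7-E5-N8-U5-Y1-C7-DC: 7+12+17+22+12+4+26 = 100
DC-V7-E5-N8-U5-C7-Y1-DC: 7+12+17+22+16+4+22 = 100
DC-V7-E5-N8-Y1-U5-C7-DC: 7+12+17+14+12+16+26 = 104
DC-V7-E5-N8-Y1-C7-U5-DC: 7+12+17+14+4+16+24 = 94
DC-V7-E5-N8-C7-U5-Y1-DC: 7+12+17+18+16+12+22 = 104
DC-V7-E5-N8-C7-Y1-U5-DC: 7+12+17+18+4+12+24 = 94
DC-V7-E5-U5-N8-Y1-C7-DC: 7+12+15+22+14+4+26 = 100
DC-V7-E5-U5-N8-C7-Y1-DC: 7+12+15+22+18+4+22 = 100
… (352 more)
DC-V7-E5-Y1-C7-U5-N8-DC: 7+12+3+4+16+22+9 = 73  ← best
The minimum is 73.
One optimal route: DC → V7 → E5 → Y1 → C7 → U5 → N8 → DC (or its reverse).

Minimum total distance: 73 miles.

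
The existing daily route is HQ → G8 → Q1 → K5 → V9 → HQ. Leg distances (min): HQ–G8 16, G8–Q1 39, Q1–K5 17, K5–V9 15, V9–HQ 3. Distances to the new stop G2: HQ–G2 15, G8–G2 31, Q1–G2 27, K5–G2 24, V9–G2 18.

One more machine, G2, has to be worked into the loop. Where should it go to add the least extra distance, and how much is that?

Minimum extra distance: 19 min, inserting G2 between G8 and Q1.

Insertion cost between consecutive stops i–j is d(i,G2) + d(G2,j) − d(i,j):
  between HQ and G8: 15 + 31 − 16 = 30
  between G8 and Q1: 31 + 27 − 39 = 19
  between Q1 and K5: 27 + 24 − 17 = 34
  between K5 and V9: 24 + 18 − 15 = 27
  between V9 and HQ: 18 + 15 − 3 = 30
Cheapest insertion is between G8 and Q1, adding 19.
New total = 90 + 19 = 109.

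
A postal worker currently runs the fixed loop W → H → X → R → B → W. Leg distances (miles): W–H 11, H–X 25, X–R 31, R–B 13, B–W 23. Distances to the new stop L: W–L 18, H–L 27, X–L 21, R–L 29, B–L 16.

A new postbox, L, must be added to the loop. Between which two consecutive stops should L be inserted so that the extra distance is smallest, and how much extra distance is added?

Adding 11 miles by placing L on the B–W leg.

Insertion cost between consecutive stops i–j is d(i,L) + d(L,j) − d(i,j):
  between W and H: 18 + 27 − 11 = 34
  between H and X: 27 + 21 − 25 = 23
  between X and R: 21 + 29 − 31 = 19
  between R and B: 29 + 16 − 13 = 32
  between B and W: 16 + 18 − 23 = 11
Cheapest insertion is between B and W, adding 11.
New total = 103 + 11 = 114.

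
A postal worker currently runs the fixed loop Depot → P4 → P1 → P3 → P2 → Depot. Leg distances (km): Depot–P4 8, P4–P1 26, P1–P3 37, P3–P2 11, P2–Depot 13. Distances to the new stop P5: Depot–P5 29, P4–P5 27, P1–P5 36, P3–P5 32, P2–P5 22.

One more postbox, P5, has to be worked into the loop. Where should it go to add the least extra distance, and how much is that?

Minimum extra distance: 31 km, inserting P5 between P1 and P3.

Insertion cost between consecutive stops i–j is d(i,P5) + d(P5,j) − d(i,j):
  between Depot and P4: 29 + 27 − 8 = 48
  between P4 and P1: 27 + 36 − 26 = 37
  between P1 and P3: 36 + 32 − 37 = 31
  between P3 and P2: 32 + 22 − 11 = 43
  between P2 and Depot: 22 + 29 − 13 = 38
Cheapest insertion is between P1 and P3, adding 31.
New total = 95 + 31 = 126.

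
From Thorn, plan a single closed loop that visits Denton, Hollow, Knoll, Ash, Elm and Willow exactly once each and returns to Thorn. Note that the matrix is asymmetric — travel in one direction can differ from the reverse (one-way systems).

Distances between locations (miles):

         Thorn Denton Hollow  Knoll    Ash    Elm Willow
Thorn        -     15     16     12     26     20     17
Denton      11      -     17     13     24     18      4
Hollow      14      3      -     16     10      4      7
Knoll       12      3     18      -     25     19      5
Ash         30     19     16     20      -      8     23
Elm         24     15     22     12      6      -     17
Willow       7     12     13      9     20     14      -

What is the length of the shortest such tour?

Shortest round trip = 60 miles.

Thorn-Denton-Hollow-Knoll-Ash-Elm-Willow-Thorn: 15+17+16+25+8+17+7 = 105
Thorn-Denton-Hollow-Knoll-Ash-Willow-Elm-Thorn: 15+17+16+25+23+14+24 = 134
Thorn-Denton-Hollow-Knoll-Elm-Ash-Willow-Thorn: 15+17+16+19+6+23+7 = 103
Thorn-Denton-Hollow-Knoll-Elm-Willow-Ash-Thorn: 15+17+16+19+17+20+30 = 134
Thorn-Denton-Hollow-Knoll-Willow-Ash-Elm-Thorn: 15+17+16+5+20+8+24 = 105
Thorn-Denton-Hollow-Knoll-Willow-Elm-Ash-Thorn: 15+17+16+5+14+6+30 = 103
Thorn-Denton-Hollow-Ash-Knoll-Elm-Willow-Thorn: 15+17+10+20+19+17+7 = 105
Thorn-Denton-Hollow-Ash-Knoll-Willow-Elm-Thorn: 15+17+10+20+5+14+24 = 105
… (712 more)
Thorn-Hollow-Ash-Elm-Knoll-Denton-Willow-Thorn: 16+10+8+12+3+4+7 = 60  ← best
The minimum is 60.
One optimal route: Thorn → Hollow → Ash → Elm → Knoll → Denton → Willow → Thorn.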